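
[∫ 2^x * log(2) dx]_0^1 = 1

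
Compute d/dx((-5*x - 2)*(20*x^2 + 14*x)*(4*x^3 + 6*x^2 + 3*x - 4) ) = -2400*x^5 - 5200*x^4 - 4288*x^3 - 294*x^2 + 712*x + 112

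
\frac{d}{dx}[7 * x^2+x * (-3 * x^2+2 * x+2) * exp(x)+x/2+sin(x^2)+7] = -3*x^3*exp(x) - 7*x^2*exp(x) + 6*x*exp(x) + 2*x*cos(x^2) + 14*x + 2*exp(x) + 1/2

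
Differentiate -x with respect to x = -1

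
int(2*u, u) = u^2 + C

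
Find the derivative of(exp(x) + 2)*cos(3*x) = -3*exp(x)*sin(3*x) + exp(x)*cos(3*x) - 6*sin(3*x)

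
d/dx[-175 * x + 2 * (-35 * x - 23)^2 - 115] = 4900*x + 3045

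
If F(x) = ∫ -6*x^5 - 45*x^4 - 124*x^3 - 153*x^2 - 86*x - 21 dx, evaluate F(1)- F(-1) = -162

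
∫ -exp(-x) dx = exp(-x) + C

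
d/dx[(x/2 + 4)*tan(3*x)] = 3*x/(2*cos(3*x)^2) + tan(3*x)/2 + 12/cos(3*x)^2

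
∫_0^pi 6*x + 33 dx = -54 + 3*(6 + 3*pi)*(pi/3 + 3)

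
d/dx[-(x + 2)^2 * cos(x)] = x^2*sin(x) + 4*x*sin(x) - 2*x*cos(x) + 4*sin(x) - 4*cos(x)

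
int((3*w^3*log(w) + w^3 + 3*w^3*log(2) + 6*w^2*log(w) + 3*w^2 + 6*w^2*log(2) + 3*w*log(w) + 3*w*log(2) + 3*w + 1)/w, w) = (w + 1)^3*log(2*w) + C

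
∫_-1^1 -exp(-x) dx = -E + exp(-1)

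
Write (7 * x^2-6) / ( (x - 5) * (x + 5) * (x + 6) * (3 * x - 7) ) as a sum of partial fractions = -867/(4400*(3*x - 7)) - 246/(275*(x + 6)) + 169/(220*(x + 5)) + 169/(880*(x - 5))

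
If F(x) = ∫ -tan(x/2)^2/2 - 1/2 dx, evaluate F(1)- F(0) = -tan(1/2)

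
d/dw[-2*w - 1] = -2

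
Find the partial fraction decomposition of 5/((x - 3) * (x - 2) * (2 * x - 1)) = 4/(3*(2*x - 1)) - 5/(3*(x - 2)) + 1/(x - 3)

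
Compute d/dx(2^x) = 2^x*log(2)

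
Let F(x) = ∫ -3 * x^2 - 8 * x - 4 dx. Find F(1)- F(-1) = -10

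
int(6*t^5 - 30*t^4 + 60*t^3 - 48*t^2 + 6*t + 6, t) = t^6 - 6*t^5 + 15*t^4 - 16*t^3 + 3*t^2 + 6*t + C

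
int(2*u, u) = u^2 + C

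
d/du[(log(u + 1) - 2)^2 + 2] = (2*log(u + 1) - 4)/(u + 1)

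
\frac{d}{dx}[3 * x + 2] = 3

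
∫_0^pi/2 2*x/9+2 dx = -9 + (pi/6 + 3)^2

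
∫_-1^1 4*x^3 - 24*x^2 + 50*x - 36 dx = -88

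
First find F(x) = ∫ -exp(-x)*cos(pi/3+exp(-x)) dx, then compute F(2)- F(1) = -sin(exp(-1) + pi/3) + sin(exp(-2) + pi/3)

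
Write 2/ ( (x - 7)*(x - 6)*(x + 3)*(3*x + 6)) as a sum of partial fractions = -1/(135*(x + 3)) + 1/(108*(x + 2)) - 1/(108*(x - 6)) + 1/(135*(x - 7))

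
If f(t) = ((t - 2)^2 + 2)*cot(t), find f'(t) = -t^2/sin(t)^2 + 2*t/tan(t) + 4*t/sin(t)^2 - 4/tan(t) - 6/sin(t)^2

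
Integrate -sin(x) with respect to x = cos(x) + C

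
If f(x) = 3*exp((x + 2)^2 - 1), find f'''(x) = 24*x^3*exp(x^2 + 4*x + 3) + 144*x^2*exp(x^2 + 4*x + 3) + 324*x*exp(x^2 + 4*x + 3) + 264*exp(x^2 + 4*x + 3)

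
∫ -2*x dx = -x^2 + C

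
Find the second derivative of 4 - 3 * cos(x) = 3*cos(x)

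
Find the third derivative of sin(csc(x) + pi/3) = (cos(pi/3 + 1/sin(x)) - 3*sin(pi/3 + 1/sin(x))/sin(x) - 6*cos(pi/3 + 1/sin(x))/sin(x)^2 + 6*sin(pi/3 + 1/sin(x))/sin(x)^3 + cos(x)^2*cos(pi/3 + 1/sin(x))/sin(x)^4)*cos(x)/sin(x)^2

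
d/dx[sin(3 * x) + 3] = 3*cos(3*x)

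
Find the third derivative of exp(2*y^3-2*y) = 216*y^6*exp(2*y^3 - 2*y) - 216*y^4*exp(2*y^3 - 2*y) + 216*y^3*exp(2*y^3 - 2*y) + 72*y^2*exp(2*y^3 - 2*y) - 72*y*exp(2*y^3 - 2*y) + 4*exp(2*y^3 - 2*y)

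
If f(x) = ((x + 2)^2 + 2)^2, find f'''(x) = 24*x + 48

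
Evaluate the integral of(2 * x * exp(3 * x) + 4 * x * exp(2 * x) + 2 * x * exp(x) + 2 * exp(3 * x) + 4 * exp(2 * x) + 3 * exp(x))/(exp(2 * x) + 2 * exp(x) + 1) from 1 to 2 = E*(-3 + 3*E + 2*exp(2) + 2*exp(3) + 4*exp(4))/(1 + E + exp(2) + exp(3))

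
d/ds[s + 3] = 1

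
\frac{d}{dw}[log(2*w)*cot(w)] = (-w*log(w)/sin(w)^2 - w*log(2)/sin(w)^2 + 1/tan(w))/w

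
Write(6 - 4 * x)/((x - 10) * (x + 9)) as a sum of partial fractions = -42/(19*(x + 9)) - 34/(19*(x - 10))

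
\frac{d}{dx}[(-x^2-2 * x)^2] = 4*x^3 + 12*x^2 + 8*x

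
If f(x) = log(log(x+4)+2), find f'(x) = 1/(x*log(x + 4) + 2*x + 4*log(x + 4) + 8)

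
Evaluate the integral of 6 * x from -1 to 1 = 0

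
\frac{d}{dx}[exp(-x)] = -exp(-x)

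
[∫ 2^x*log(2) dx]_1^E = -2 + 2^E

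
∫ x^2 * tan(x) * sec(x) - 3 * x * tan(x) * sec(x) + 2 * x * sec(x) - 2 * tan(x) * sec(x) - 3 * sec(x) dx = (x^2 - 3*x - 2)*sec(x) + C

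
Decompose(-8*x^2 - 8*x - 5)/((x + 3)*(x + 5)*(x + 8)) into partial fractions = -151/(5*(x + 8)) + 55/(2*(x + 5)) - 53/(10*(x + 3))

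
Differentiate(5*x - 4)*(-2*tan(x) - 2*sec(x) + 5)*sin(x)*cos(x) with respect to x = -10*x*sin(2*x) - 10*x*cos(x) + 25*x*cos(2*x) - 10*sin(x) + 41*sin(2*x)/2 + 8*cos(x) - 15*cos(2*x) - 5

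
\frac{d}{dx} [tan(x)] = cos(x)^(-2)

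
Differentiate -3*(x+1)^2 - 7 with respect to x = -6*x - 6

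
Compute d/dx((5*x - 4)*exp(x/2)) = 5*x*exp(x/2)/2 + 3*exp(x/2)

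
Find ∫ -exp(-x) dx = exp(-x) + C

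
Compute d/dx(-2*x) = -2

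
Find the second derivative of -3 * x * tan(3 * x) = -18*(3*x*sin(3*x)/cos(3*x) + 1)/cos(3*x)^2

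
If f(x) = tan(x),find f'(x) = cos(x)^(-2)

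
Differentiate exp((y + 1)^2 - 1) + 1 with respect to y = 2*y*exp(y^2 + 2*y) + 2*exp(y^2 + 2*y)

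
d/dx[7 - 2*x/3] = -2/3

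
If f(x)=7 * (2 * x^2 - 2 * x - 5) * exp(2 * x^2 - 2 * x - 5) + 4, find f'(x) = (56*x^3 - 84*x^2 - 84*x + 56)*exp(2*x^2 - 2*x - 5)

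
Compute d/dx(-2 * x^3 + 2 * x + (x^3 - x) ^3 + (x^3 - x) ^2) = 9*x^8 - 21*x^6 + 6*x^5 + 15*x^4 - 8*x^3 - 9*x^2 + 2*x + 2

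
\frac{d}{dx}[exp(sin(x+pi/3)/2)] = exp(sin(x + pi/3)/2)*cos(x + pi/3)/2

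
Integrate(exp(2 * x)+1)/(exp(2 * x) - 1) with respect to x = log(2*sinh(x)) + C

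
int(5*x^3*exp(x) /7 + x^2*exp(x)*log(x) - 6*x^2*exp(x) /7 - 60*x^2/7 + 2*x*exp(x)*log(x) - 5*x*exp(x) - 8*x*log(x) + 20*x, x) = x^2*(exp(x) - 4)*(5*x + 7*log(x) - 21)/7 + C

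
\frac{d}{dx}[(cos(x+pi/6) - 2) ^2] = 4*sin(x + pi/6) - sin(2*x + pi/3)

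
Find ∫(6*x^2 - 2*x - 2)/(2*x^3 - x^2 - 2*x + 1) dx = log(2*x^3 - x^2 - 2*x + 1) + C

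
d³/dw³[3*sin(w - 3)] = -3*cos(w - 3)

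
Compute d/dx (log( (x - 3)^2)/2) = 1/(x - 3)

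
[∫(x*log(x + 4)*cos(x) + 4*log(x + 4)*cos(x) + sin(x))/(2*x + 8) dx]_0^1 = log(5)*sin(1)/2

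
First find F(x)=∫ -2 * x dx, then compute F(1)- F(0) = -1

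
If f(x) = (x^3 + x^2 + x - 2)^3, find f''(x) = 72*x^7 + 168*x^6 + 252*x^5 + 30*x^4 - 120*x^3 - 180*x^2 + 6*x + 12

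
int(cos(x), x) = sin(x) + C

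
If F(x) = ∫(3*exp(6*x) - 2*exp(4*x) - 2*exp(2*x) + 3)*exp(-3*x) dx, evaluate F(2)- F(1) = -(E - exp(-1))^3 - E - exp(-2) + exp(-1) + exp(2) + (-exp(-2) + exp(2))^3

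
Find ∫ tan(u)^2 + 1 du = tan(u) + C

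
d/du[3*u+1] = 3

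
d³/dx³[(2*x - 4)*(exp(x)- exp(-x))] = (2*x*exp(2*x) + 2*x + 2*exp(2*x) - 10)*exp(-x)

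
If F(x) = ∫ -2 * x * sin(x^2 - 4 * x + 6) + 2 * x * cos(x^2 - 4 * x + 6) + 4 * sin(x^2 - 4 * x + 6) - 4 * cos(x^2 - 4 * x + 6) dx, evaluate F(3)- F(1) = 0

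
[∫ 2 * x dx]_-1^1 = 0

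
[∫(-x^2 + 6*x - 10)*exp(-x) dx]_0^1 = -6 + 3*exp(-1)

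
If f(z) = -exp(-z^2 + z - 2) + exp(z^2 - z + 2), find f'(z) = (2*z*exp(2*z^2 - 2*z + 4) + 2*z - exp(2*z^2 - 2*z + 4) - 1)*exp(-z^2 + z - 2)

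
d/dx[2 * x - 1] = 2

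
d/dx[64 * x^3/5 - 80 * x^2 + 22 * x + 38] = 192*x^2/5 - 160*x + 22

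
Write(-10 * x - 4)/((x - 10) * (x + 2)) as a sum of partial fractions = -4/(3*(x + 2)) - 26/(3*(x - 10))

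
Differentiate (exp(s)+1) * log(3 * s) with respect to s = (s*exp(s)*log(s) + s*exp(s)*log(3) + exp(s) + 1)/s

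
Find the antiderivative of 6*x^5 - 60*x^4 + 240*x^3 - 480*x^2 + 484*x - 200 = x^6 - 12*x^5 + 60*x^4 - 160*x^3 + 242*x^2 - 200*x + C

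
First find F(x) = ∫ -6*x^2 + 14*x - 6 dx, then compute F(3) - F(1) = -8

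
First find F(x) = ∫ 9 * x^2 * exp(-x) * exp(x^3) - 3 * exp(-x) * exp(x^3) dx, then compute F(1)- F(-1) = 0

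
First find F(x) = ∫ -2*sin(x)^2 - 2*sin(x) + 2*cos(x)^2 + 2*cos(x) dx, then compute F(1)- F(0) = -4 + (cos(1) + sin(1) + 1)^2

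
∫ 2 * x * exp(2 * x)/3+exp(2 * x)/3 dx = x*exp(2*x)/3 + C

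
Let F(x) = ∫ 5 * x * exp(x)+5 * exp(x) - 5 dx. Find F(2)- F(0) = -10 + 10*exp(2)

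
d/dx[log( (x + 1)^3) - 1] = 3/(x + 1)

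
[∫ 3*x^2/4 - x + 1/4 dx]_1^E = E*(-1 + E)^2/4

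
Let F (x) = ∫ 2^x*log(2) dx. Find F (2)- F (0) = 3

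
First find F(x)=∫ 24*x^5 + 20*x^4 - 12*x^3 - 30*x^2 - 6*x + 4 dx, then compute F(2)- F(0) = 252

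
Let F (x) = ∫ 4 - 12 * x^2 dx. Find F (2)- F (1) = -24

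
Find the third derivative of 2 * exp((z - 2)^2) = 16*z^3*exp(z^2 - 4*z + 4) - 96*z^2*exp(z^2 - 4*z + 4) + 216*z*exp(z^2 - 4*z + 4) - 176*exp(z^2 - 4*z + 4)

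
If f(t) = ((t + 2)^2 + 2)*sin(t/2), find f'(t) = t^2*cos(t/2)/2 + 2*sqrt(2)*t*sin(t/2 + pi/4) + 4*sin(t/2) + 3*cos(t/2)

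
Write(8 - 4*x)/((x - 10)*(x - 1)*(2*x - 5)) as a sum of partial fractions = 8/(45*(2*x - 5)) + 4/(27*(x - 1)) - 32/(135*(x - 10))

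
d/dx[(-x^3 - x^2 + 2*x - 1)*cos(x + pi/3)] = x^3*sin(x + pi/3) + x^2*sin(x + pi/3) - 3*x^2*cos(x + pi/3) - 2*sqrt(2)*x*cos(x + pi/12) + sin(x + pi/3) + 2*cos(x + pi/3)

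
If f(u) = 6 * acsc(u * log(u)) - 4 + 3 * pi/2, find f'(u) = (-6*log(u) - 6)/(u^2*sqrt(1 - 1/(u^2*log(u)^2))*log(u)^2)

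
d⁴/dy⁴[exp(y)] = exp(y)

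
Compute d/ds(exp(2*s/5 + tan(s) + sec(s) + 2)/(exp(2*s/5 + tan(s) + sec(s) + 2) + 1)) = (5*sin(s)/cos(s)^2 + 2 + 5/cos(s)^2)*exp(2)*exp(2*s/5)*exp(1/cos(s))*exp(tan(s))/(5*(exp(2)*exp(2*s/5)*exp(1/cos(s))*exp(tan(s)) + 1)^2)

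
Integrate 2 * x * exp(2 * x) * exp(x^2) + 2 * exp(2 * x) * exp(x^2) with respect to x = exp((x + 1)^2 - 1) + C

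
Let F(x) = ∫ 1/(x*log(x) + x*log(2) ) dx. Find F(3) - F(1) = -log(log(2)) + log(log(6))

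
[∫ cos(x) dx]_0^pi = 0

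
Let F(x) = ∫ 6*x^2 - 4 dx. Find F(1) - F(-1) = -4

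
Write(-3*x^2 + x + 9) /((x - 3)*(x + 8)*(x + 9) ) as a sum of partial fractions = -81/(4*(x + 9)) + 191/(11*(x + 8)) - 5/(44*(x - 3))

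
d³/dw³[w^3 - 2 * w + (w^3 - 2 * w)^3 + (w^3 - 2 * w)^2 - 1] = 504*w^6 - 1260*w^4 + 120*w^3 + 720*w^2 - 96*w - 42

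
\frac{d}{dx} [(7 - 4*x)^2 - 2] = 32*x - 56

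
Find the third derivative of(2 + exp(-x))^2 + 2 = (-4*exp(x) - 8)*exp(-2*x)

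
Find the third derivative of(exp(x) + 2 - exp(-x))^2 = (8*exp(4*x) + 4*exp(3*x) + 4*exp(x) - 8)*exp(-2*x)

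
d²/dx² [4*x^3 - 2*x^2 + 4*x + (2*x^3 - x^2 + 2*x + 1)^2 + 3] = 120*x^4 - 80*x^3 + 108*x^2 + 24*x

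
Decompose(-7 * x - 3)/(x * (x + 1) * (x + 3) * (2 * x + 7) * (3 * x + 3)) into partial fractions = 344/(525*(2*x + 7)) - 1/(2*(x + 3)) + 11/(50*(x + 1)) - 2/(15*(x + 1)^2) - 1/(21*x)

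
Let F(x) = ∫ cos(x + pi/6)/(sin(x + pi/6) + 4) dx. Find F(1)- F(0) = -log(9/2) + log(sin(pi/6 + 1) + 4)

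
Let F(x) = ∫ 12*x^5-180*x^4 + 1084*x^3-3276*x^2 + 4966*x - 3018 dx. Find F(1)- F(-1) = -8292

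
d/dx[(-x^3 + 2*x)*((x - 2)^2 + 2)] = -5*x^4 + 16*x^3 - 12*x^2 - 16*x + 12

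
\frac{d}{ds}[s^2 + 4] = 2*s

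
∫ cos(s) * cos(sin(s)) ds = sin(sin(s)) + C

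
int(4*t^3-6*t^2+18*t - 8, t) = t^4 - 2*t^3 + 9*t^2 - 8*t + C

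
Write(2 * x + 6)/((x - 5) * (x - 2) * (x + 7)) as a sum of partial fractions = -2/(27*(x + 7)) - 10/(27*(x - 2)) + 4/(9*(x - 5))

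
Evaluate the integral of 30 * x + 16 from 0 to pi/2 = -4 + (2 + 3*pi/2)*(2 + 5*pi/2)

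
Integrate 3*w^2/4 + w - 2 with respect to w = w^3/4 + w^2/2 - 2*w + C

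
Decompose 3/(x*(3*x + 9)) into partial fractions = -1/(3*(x + 3)) + 1/(3*x)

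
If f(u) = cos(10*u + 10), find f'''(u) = 1000*sin(10*u + 10)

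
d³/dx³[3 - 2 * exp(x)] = -2*exp(x)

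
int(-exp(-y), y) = exp(-y) + C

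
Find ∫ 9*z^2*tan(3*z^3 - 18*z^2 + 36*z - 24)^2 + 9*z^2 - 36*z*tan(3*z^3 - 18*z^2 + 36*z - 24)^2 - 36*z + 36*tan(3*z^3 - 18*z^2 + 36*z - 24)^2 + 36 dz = tan(3*(z - 2)^3) + C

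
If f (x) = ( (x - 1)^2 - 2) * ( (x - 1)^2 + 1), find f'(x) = 4*x^3 - 12*x^2 + 10*x - 2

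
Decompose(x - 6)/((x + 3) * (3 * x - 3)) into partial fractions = 3/(4*(x + 3)) - 5/(12*(x - 1))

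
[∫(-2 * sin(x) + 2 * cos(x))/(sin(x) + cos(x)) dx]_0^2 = 2*log(cos(2) + sin(2))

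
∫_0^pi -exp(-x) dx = -1 + exp(-pi)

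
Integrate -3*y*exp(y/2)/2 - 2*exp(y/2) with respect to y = (2 - 3*y)*exp(y/2) + C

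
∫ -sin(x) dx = cos(x) + C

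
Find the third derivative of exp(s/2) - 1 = exp(s/2)/8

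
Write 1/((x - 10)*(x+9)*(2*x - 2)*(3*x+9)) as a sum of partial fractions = -1/(6840*(x + 9)) + 1/(1872*(x + 3)) - 1/(2160*(x - 1)) + 1/(13338*(x - 10))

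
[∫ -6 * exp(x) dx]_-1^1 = -6*E + 6*exp(-1)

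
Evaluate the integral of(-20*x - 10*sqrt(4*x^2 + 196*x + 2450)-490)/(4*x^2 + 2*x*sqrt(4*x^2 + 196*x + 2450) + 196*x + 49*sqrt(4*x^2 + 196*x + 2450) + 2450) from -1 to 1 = -5*log(51/7 + 5*sqrt(106)/7) + 5*log(47/7 + sqrt(2258)/7)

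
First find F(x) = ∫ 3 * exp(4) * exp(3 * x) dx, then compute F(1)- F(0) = -exp(4) + exp(7)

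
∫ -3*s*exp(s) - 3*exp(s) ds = -3*s*exp(s) + C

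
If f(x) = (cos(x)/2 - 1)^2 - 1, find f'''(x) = -sin(x) + sin(2*x)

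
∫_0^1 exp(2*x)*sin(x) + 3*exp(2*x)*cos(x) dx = -1 + (cos(1) + sin(1))*exp(2)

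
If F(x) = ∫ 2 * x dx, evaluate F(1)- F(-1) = 0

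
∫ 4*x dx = 2*x^2 + C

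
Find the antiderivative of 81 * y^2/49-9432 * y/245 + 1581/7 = 27*y^3/49 - 4716*y^2/245 + 1581*y/7 + C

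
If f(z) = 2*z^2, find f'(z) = 4*z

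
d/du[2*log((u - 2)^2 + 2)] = (4*u - 8)/(u^2 - 4*u + 6)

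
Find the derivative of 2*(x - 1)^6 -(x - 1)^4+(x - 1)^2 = 12*x^5 - 60*x^4 + 116*x^3 - 108*x^2 + 50*x - 10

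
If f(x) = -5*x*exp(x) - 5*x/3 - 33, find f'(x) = -5*x*exp(x) - 5*exp(x) - 5/3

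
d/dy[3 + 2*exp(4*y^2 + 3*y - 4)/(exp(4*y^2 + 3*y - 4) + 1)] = (16*y*exp(4*y^2 + 3*y - 4) + 6*exp(4*y^2 + 3*y - 4))/(exp(-8)*exp(6*y)*exp(8*y^2) + 2*exp(-4)*exp(3*y)*exp(4*y^2) + 1)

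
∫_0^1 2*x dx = 1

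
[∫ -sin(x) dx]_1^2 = -cos(1) + cos(2)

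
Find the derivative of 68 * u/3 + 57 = 68/3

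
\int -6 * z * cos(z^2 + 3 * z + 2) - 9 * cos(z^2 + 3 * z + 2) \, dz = -3*sin(z^2 + 3*z + 2) + C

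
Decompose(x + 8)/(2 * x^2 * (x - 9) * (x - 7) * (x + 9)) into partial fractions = -1/(46656*(x + 9)) - 15/(3136*(x - 7)) + 17/(5832*(x - 9)) + 5/(2646*x) + 4/(567*x^2)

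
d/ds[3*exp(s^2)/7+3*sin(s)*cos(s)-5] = 6*s*exp(s^2)/7 + 3*cos(2*s)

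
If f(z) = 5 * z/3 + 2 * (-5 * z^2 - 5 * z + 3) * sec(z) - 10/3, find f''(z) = 2*(5*z^2 - 10*z^2/cos(z)^2 - 20*z*sin(z)/cos(z) + 5*z - 10*z/cos(z)^2 - 10*sin(z)/cos(z) - 13 + 6/cos(z)^2)/cos(z)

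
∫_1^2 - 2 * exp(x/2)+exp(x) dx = -(-2 + exp(1/2))^2 + (-2 + E)^2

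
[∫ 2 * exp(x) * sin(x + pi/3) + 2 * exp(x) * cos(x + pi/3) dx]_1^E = 2*exp(E)*sin(pi/3 + E) - 2*E*sin(1 + pi/3)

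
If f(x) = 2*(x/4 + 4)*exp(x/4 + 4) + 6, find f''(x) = x*exp(x/4 + 4)/32 + 3*exp(x/4 + 4)/4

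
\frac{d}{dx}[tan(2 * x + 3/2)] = 2*tan(2*x + 3/2)^2 + 2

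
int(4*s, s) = 2*s^2 + C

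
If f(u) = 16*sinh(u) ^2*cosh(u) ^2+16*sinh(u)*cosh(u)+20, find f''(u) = 64*(cosh(2*u) - 1)^2 + 32*sinh(2*u) + 128*cosh(2*u) - 96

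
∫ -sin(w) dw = cos(w) + C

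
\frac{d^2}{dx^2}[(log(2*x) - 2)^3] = (-3*log(x)^2 - 6*log(2)*log(x) + 18*log(x) - 24 - 3*log(2)^2 + 18*log(2))/x^2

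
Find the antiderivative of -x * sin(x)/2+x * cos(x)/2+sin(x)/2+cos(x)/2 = sqrt(2)*x*sin(x + pi/4)/2 + C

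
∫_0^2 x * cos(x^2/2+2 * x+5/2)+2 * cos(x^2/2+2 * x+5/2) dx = -sin(5/2) + sin(17/2)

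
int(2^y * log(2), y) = 2^y + C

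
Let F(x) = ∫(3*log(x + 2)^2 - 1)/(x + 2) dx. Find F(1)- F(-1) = -log(3) + log(3)^3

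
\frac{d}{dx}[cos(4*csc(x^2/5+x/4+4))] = 8*x*sin(4*csc(x^2/5 + x/4 + 4))*cot(x^2/5 + x/4 + 4)*csc(x^2/5 + x/4 + 4)/5 + sin(4*csc(x^2/5 + x/4 + 4))*cot(x^2/5 + x/4 + 4)*csc(x^2/5 + x/4 + 4)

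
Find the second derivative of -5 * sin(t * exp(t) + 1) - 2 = 5*(t^2*exp(t)*sin(t*exp(t) + 1) + 2*t*exp(t)*sin(t*exp(t) + 1) - t*cos(t*exp(t) + 1) + exp(t)*sin(t*exp(t) + 1) - 2*cos(t*exp(t) + 1))*exp(t)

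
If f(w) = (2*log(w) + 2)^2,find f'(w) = (8*log(w) + 8)/w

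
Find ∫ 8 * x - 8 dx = 4*x^2 - 8*x + C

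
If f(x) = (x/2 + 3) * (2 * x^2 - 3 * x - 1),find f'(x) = 3*x^2 + 9*x - 19/2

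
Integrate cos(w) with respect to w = sin(w) + C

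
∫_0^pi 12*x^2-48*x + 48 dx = 4*(-2 + pi)^3 + 32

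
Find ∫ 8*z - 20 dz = 4*z^2 - 20*z + C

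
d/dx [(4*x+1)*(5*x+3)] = 40*x + 17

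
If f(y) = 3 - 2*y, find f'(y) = -2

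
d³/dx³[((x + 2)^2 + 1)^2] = 24*x + 48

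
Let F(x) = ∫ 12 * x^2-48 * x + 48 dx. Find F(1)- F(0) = 28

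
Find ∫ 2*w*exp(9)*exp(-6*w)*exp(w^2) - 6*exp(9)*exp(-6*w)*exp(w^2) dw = exp((w - 3)^2) + C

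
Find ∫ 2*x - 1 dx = x^2 - x + C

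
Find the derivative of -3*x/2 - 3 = -3/2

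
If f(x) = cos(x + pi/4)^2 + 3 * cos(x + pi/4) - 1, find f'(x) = -3*sin(x + pi/4) - cos(2*x)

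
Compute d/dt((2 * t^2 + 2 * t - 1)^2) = 16*t^3 + 24*t^2 - 4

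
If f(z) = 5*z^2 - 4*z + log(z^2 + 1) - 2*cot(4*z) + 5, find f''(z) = (10*z^4 - 64*z^4*cos(4*z)/sin(4*z)^3 + 18*z^2 - 128*z^2*cos(4*z)/sin(4*z)^3 + 12 - 64*cos(4*z)/sin(4*z)^3)/(z^4 + 2*z^2 + 1)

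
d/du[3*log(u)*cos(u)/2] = 3*(-u*log(u)*sin(u) + cos(u))/(2*u)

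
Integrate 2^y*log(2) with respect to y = 2^y + C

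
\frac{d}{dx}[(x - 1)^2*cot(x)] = -x^2/sin(x)^2 + 2*x/tan(x) + 2*x/sin(x)^2 - 2/tan(x) - 1/sin(x)^2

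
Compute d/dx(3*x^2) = 6*x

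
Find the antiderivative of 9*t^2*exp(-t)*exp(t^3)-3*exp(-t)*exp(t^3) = 3*exp(t*(t^2 - 1)) + C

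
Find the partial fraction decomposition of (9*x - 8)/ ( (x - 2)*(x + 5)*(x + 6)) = -31/(4*(x + 6)) + 53/(7*(x + 5)) + 5/(28*(x - 2))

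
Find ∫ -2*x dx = -x^2 + C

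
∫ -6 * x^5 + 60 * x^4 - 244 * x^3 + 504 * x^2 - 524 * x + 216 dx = -x^6 + 12*x^5 - 61*x^4 + 168*x^3 - 262*x^2 + 216*x + C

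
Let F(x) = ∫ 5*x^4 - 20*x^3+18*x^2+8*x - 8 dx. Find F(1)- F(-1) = -2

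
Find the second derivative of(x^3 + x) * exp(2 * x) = 4*x^3*exp(2*x) + 12*x^2*exp(2*x) + 10*x*exp(2*x) + 4*exp(2*x)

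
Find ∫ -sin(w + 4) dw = cos(w + 4) + C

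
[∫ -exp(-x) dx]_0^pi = -1 + exp(-pi)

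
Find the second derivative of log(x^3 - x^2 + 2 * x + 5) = (-3*x^4 + 4*x^3 - 2*x^2 + 34*x - 14)/(x^6 - 2*x^5 + 5*x^4 + 6*x^3 - 6*x^2 + 20*x + 25)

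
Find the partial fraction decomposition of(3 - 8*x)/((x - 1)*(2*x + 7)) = -62/(9*(2*x + 7)) - 5/(9*(x - 1))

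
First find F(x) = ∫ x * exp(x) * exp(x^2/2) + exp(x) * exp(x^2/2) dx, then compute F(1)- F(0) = -1 + exp(3/2)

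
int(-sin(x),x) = cos(x) + C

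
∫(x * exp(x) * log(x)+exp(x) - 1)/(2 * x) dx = (exp(x) - 1)*log(x)/2 + C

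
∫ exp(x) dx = exp(x) + C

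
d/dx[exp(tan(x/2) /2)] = exp(tan(x/2)/2)/(4*cos(x/2)^2)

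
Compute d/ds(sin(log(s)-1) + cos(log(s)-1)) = sqrt(2)*cos(log(s) - 1 + pi/4)/s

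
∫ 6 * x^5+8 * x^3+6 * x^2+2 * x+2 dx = x^6 + 2*x^4 + 2*x^3 + x^2 + 2*x + C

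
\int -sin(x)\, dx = cos(x) + C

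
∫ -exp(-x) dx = exp(-x) + C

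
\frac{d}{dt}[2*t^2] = 4*t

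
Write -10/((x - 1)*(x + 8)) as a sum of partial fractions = 10/(9*(x + 8)) - 10/(9*(x - 1))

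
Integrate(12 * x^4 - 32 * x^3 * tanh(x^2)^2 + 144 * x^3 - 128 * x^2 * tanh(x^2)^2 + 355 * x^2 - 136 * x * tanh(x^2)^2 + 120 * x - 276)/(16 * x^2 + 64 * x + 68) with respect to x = x^3/4 + 2*x^2 - 5*x + log(4*(x + 2)^2 + 1) + tanh(x^2) + C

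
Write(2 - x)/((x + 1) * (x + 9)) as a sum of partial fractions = -11/(8*(x + 9)) + 3/(8*(x + 1))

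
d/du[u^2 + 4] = 2*u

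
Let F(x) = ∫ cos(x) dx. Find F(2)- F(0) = sin(2)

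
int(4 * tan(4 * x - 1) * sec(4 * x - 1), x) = sec(4*x - 1) + C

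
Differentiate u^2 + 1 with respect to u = 2*u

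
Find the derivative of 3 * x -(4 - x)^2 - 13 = 11 - 2*x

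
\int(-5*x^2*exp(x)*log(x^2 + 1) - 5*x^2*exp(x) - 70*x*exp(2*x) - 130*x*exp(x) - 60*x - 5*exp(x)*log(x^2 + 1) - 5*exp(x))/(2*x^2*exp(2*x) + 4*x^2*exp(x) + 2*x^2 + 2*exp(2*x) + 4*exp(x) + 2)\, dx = -5*(7*exp(x) + 6)*(log(x^2 + 1) + 1)/(2*exp(x) + 2) + C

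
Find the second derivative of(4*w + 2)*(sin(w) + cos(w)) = -4*w*sin(w) - 4*w*cos(w) - 10*sin(w) + 6*cos(w)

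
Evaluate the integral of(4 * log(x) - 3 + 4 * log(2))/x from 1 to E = -3 - 2*log(2)^2 + 2*(log(2) + 1)^2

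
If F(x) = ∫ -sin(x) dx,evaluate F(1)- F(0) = -1 + cos(1)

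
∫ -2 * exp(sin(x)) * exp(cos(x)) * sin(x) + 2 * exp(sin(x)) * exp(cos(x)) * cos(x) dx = 2*exp(sqrt(2)*sin(x + pi/4)) + C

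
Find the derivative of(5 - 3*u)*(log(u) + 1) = (-3*u*log(u) - 6*u + 5)/u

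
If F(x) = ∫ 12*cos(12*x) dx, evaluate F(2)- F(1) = sin(24) - sin(12)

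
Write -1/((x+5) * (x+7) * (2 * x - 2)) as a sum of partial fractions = -1/(32*(x + 7)) + 1/(24*(x + 5)) - 1/(96*(x - 1))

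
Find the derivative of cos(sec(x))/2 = -sin(sec(x))*tan(x)*sec(x)/2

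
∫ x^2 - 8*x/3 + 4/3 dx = x^3/3 - 4*x^2/3 + 4*x/3 + C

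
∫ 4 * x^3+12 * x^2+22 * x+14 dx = x^4 + 4*x^3 + 11*x^2 + 14*x + C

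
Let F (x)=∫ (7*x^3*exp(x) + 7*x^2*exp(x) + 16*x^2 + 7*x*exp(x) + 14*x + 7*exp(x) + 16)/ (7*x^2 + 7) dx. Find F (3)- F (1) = -E - log(2) + log(10) + 32/7 + 3*exp(3)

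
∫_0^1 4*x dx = 2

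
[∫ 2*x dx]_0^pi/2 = pi^2/4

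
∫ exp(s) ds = exp(s) + C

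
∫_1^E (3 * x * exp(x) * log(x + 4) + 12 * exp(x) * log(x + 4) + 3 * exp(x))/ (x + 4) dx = -3*E*log(5) + 3*exp(E)*log(E + 4)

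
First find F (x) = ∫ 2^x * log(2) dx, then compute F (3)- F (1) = 6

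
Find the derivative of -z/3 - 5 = -1/3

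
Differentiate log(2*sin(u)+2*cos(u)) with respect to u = 1/tan(u + pi/4)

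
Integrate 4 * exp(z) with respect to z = 4*exp(z) + C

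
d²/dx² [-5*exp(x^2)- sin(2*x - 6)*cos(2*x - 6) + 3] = -20*x^2*exp(x^2) - 10*exp(x^2) + 8*sin(4*x - 12)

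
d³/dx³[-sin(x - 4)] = cos(x - 4)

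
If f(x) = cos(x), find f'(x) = -sin(x)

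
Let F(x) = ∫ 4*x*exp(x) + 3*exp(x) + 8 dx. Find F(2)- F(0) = 17 + 7*exp(2)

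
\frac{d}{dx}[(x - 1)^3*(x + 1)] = 4*x^3 - 6*x^2 + 2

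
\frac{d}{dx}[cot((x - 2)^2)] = 2*(2 - x)/sin(x^2 - 4*x + 4)^2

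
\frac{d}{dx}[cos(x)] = -sin(x)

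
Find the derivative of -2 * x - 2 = -2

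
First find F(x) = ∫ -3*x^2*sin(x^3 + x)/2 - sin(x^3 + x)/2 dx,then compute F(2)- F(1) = cos(10)/2 - cos(2)/2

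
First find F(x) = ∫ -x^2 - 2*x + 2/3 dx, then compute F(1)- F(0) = -2/3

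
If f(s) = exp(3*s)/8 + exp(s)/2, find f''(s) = 9*exp(3*s)/8 + exp(s)/2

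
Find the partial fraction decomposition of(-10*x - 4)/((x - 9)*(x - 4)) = 44/(5*(x - 4)) - 94/(5*(x - 9))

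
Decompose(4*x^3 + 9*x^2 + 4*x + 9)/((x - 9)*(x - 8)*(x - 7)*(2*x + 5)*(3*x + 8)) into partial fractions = -219/(6496*(3*x + 8)) + 116/(9177*(2*x + 5)) + 925/(551*(x - 7)) - 2665/(672*(x - 8)) + 369/(161*(x - 9))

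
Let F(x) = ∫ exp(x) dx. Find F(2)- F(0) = -1 + exp(2)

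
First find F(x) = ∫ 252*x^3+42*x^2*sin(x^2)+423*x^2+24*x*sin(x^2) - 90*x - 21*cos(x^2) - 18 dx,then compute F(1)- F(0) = 153 - 33*cos(1)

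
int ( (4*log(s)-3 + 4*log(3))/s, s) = (2*log(3*s) - 3)*log(3*s) + C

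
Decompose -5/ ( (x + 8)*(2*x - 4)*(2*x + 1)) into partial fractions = 2/(15*(2*x + 1)) - 1/(60*(x + 8)) - 1/(20*(x - 2))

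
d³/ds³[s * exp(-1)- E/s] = 6*E/s^4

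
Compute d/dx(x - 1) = 1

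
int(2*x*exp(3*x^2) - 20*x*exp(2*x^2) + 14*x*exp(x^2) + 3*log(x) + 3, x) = 3*x*log(x) + exp(3*x^2)/3 - 5*exp(2*x^2) + 7*exp(x^2) + C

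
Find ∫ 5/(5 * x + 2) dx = log(5*x + 2) + C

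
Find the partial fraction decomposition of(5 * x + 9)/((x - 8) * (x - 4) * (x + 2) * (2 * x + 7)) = 68/(1035*(2*x + 7)) - 1/(180*(x + 2)) - 29/(360*(x - 4)) + 49/(920*(x - 8))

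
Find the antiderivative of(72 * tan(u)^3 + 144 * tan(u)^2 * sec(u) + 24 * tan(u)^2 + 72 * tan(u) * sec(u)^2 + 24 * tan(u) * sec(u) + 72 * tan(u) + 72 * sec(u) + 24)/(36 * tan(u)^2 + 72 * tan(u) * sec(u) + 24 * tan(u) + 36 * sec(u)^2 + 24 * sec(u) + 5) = log((6*tan(u) + 6*sec(u) + 2)^2 + 1) + C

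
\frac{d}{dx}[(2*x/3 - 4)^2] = 8*x/9 - 16/3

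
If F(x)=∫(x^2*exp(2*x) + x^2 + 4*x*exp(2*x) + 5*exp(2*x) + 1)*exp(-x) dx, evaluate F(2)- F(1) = -6*E - 11*exp(-2) + 6*exp(-1) + 11*exp(2)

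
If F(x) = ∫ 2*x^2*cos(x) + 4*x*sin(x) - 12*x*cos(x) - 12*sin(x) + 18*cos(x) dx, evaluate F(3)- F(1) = -8*sin(1)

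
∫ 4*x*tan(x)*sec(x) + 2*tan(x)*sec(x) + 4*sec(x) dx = (4*x + 2)*sec(x) + C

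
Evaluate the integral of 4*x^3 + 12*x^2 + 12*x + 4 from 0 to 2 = 80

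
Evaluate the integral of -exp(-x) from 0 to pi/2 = -1 + exp(-pi/2)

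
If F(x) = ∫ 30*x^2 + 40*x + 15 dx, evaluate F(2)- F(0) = 190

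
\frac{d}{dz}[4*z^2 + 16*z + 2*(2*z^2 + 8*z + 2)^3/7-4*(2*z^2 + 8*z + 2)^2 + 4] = 96*z^5/7 + 960*z^4/7 + 2816*z^3/7 + 1536*z^2/7 - 2344*z/7 - 592/7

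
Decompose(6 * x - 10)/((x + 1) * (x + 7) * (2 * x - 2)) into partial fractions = -13/(24*(x + 7)) + 2/(3*(x + 1)) - 1/(8*(x - 1))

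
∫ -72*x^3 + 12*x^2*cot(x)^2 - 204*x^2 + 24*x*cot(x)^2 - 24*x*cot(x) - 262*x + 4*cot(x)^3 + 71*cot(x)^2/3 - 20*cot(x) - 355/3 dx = x^2 + 2*x - 2*(3*x^2 + 6*x + cot(x) + 6)^2 + cot(x)/3 + C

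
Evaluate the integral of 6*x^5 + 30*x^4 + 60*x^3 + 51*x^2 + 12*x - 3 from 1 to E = -3*(1 + E)^3 - 40 + (1 + E)^6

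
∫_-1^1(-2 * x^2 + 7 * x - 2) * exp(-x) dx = -4*E - 2*exp(-1)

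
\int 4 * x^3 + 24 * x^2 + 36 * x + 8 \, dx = x^4 + 8*x^3 + 18*x^2 + 8*x + C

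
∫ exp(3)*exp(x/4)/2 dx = 2*exp(x/4 + 3) + C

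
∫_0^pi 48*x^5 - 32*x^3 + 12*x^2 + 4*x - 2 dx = -2*pi + 4*pi^3 + 2*(-pi + 2*pi^3)^2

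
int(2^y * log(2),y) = 2^y + C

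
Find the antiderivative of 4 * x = 2*x^2 + C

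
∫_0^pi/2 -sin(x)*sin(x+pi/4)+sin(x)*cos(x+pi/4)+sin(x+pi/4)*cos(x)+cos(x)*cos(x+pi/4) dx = 0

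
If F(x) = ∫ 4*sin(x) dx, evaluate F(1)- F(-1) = 0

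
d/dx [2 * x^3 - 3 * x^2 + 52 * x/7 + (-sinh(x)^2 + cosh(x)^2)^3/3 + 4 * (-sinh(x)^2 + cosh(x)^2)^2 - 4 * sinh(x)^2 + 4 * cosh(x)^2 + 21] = 6*x^2 - 6*x + 52/7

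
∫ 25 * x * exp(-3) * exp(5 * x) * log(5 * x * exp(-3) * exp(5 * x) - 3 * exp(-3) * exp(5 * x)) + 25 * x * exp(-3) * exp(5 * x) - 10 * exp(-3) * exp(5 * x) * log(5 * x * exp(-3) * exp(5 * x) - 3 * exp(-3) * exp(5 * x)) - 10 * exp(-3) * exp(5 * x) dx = (5*x - 3)*(5*x + log(5*x - 3) - 3)*exp(5*x - 3) + C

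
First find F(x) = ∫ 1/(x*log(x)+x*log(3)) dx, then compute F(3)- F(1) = log(2)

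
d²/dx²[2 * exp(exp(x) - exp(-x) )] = (2*exp(exp(x) - exp(-x)) - 2*exp(x + exp(x) - exp(-x)) + 4*exp(2*x + exp(x) - exp(-x)) + 2*exp(3*x + exp(x) - exp(-x)) + 2*exp(4*x + exp(x) - exp(-x)))*exp(-2*x)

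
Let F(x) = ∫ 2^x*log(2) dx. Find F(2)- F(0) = 3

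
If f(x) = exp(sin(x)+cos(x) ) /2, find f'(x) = sqrt(2)*exp(sin(x))*exp(cos(x))*cos(x + pi/4)/2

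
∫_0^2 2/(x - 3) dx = -2*log(3)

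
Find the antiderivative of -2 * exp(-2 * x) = exp(-2*x) + C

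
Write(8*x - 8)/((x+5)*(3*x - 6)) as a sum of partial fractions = 16/(7*(x + 5)) + 8/(21*(x - 2))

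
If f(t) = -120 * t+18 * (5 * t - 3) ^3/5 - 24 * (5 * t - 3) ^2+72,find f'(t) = 1350*t^2 - 2820*t + 1086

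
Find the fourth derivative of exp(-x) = exp(-x)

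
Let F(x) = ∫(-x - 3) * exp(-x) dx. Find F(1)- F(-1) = -3*E + 5*exp(-1)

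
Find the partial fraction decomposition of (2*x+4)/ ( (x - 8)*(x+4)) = 1/(3*(x + 4)) + 5/(3*(x - 8))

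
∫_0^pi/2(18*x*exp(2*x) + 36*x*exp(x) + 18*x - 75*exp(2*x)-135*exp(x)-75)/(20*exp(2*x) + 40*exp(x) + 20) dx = -15*pi/8 - 3/8 + 3*exp(pi/2)/(4*(1 + exp(pi/2))) + 9*pi^2/80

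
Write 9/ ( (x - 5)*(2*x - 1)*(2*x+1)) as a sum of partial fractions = 9/(11*(2*x + 1)) - 1/(2*x - 1) + 1/(11*(x - 5))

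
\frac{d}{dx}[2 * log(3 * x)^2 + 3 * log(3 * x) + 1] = (4*log(x) + 3 + 4*log(3))/x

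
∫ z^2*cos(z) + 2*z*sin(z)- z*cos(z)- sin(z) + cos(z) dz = (z^2 - z + 1)*sin(z) + C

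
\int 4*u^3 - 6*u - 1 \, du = u^4 - 3*u^2 - u + C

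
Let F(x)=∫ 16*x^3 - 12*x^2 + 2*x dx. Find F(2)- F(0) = 36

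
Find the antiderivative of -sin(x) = cos(x) + C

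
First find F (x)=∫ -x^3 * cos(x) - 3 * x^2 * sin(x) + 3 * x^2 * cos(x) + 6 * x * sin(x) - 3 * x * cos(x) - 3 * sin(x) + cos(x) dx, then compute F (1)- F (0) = 0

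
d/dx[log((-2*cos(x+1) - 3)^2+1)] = -2*(3*sin(x + 1) + sin(2*(x + 1)))/(6*cos(x + 1) + cos(2*x + 2) + 6)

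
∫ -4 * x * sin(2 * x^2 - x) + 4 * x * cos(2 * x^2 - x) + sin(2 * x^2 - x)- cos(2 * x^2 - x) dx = sin(x*(2*x - 1)) + cos(x*(2*x - 1)) + C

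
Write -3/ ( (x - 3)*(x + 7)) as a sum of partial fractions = 3/(10*(x + 7)) - 3/(10*(x - 3))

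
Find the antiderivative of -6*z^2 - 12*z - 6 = -2*z^3 - 6*z^2 - 6*z + C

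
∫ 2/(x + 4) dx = 2*log(x/2 + 2) + C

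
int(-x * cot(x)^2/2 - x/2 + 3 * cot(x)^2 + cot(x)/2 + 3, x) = (x/2 - 3)*cot(x) + C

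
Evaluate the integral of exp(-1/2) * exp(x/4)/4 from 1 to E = -exp(-1/4) + exp(-1/2 + E/4)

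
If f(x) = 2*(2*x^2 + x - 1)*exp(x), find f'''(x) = 4*x^2*exp(x) + 26*x*exp(x) + 28*exp(x)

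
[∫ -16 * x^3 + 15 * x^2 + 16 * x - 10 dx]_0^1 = -1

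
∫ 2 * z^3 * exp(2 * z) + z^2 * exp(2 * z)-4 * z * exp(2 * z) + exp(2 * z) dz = (z^3 - z^2 - z + 1)*exp(2*z) + C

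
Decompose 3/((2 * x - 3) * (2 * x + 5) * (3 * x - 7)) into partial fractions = 27/(145*(3*x - 7)) + 3/(116*(2*x + 5)) - 3/(20*(2*x - 3))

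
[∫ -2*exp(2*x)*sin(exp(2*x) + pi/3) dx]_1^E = cos(pi/3 + exp(2*E)) - cos(pi/3 + exp(2))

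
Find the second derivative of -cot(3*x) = -18*cos(3*x)/sin(3*x)^3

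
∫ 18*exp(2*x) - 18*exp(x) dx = 9*(1 - exp(x))^2 + C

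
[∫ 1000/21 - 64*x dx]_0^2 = -688/21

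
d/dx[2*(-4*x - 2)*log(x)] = (-8*x*log(x) - 8*x - 4)/x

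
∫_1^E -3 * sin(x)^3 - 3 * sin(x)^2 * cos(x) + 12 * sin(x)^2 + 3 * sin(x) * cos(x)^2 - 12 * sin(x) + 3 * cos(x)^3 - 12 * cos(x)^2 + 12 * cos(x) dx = (-2 + cos(E) + sin(E))^3 - (-2 + cos(1) + sin(1))^3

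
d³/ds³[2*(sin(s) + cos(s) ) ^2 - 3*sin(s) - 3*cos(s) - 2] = -16*cos(2*s) + 3*sqrt(2)*cos(s + pi/4)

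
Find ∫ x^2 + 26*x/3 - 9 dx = x^3/3 + 13*x^2/3 - 9*x + C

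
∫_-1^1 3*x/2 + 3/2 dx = 3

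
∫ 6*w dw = 3*w^2 + C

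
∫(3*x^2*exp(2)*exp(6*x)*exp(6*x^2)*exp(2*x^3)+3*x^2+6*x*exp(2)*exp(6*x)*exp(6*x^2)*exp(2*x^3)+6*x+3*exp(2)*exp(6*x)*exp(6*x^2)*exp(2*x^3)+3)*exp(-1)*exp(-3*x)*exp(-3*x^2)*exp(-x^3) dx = 2*sinh((x + 1)^3) + C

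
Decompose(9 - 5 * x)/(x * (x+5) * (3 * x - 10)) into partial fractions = -69/(250*(3*x - 10)) + 34/(125*(x + 5)) - 9/(50*x)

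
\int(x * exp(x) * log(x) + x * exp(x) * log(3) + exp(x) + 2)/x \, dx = (exp(x) + 2)*log(3*x) + C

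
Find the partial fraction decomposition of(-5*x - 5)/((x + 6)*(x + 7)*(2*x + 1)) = -10/(143*(2*x + 1)) + 30/(13*(x + 7)) - 25/(11*(x + 6))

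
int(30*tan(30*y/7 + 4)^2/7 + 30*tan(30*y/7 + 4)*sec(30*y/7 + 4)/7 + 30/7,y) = tan(30*y/7 + 4) + sec(30*y/7 + 4) + C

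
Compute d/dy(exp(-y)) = -exp(-y)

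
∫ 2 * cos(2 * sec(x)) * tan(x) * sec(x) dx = sin(2*sec(x)) + C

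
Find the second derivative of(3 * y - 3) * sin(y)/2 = -3*y*sin(y)/2 + 3*sin(y)/2 + 3*cos(y)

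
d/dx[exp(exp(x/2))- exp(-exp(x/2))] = (exp(x/2) + exp(x/2 + 2*exp(x/2)))*exp(-exp(x/2))/2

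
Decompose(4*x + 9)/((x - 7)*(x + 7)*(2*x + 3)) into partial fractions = -12/(187*(2*x + 3)) - 19/(154*(x + 7)) + 37/(238*(x - 7))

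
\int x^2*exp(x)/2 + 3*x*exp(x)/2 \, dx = (x^2 + x - 1)*exp(x)/2 + C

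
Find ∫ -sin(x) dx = cos(x) + C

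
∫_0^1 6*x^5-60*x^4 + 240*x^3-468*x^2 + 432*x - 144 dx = -35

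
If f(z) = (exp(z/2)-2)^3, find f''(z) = 9*exp(3*z/2)/4 + 3*exp(z/2) - 6*exp(z)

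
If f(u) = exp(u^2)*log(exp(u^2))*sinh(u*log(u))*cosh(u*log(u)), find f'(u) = u*(u^2*sinh(2*u*log(u)) + u*log(u)*cosh(2*u*log(u)) + u*cosh(2*u*log(u)) + sinh(2*u*log(u)))*exp(u^2)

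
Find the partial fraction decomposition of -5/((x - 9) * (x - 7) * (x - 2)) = -1/(7*(x - 2)) + 1/(2*(x - 7)) - 5/(14*(x - 9))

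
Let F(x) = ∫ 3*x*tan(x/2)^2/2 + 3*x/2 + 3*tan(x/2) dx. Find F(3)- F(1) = -3*tan(1/2) + 9*tan(3/2)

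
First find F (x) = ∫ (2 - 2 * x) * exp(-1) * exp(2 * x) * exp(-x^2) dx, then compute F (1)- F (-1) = 1 - exp(-4)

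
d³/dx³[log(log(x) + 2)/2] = (2*log(x)^2 + 11*log(x) + 16)/(2*x^3*log(x)^3 + 12*x^3*log(x)^2 + 24*x^3*log(x) + 16*x^3)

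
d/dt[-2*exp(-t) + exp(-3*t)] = (2*exp(2*t) - 3)*exp(-3*t)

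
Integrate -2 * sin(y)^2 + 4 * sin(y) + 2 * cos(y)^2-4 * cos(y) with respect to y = (sqrt(2)*sin(y + pi/4) - 2)^2 + C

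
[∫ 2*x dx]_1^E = -1 + exp(2)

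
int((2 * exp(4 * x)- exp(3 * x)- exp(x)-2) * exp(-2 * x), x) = -2*sinh(x) + 2*cosh(2*x) + C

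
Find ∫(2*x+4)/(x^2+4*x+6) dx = log((x + 2)^2 + 2) + C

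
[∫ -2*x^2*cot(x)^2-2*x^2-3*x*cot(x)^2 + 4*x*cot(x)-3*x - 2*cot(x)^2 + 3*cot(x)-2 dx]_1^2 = 16*cot(2) - 7*cot(1)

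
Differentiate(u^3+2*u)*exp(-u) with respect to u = (-u^3 + 3*u^2 - 2*u + 2)*exp(-u)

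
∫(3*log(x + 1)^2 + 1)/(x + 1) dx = log(x + 1)^3 + log(x + 1) + C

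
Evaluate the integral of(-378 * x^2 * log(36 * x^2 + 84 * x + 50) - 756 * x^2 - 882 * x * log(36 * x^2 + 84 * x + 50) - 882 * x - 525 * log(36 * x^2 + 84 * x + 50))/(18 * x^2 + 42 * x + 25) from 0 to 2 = -42*log(362)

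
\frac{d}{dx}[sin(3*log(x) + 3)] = 3*cos(3*log(x) + 3)/x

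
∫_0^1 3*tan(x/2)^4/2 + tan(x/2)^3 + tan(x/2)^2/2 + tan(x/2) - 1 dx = (-2 + tan(1/2)^2 + tan(1/2))*tan(1/2)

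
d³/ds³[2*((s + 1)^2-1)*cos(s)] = 2*s^2*sin(s) + 4*s*sin(s) - 12*s*cos(s) - 12*sin(s) - 12*cos(s)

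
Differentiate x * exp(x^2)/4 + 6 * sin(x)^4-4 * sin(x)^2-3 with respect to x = x^2*exp(x^2)/2 + exp(x^2)/4 + 2*sin(2*x) - 3*sin(4*x)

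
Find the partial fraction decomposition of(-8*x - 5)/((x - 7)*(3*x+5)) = -25/(26*(3*x + 5)) - 61/(26*(x - 7))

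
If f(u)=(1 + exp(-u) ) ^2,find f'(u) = (-2*exp(u) - 2)*exp(-2*u)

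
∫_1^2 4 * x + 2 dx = 8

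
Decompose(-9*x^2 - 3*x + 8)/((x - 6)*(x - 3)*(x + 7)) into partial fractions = -206/(65*(x + 7)) + 41/(15*(x - 3)) - 334/(39*(x - 6))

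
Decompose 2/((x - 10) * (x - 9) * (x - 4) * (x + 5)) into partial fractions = -1/(945*(x + 5)) + 1/(135*(x - 4)) - 1/(35*(x - 9)) + 1/(45*(x - 10))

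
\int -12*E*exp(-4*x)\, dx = 3*exp(1 - 4*x) + C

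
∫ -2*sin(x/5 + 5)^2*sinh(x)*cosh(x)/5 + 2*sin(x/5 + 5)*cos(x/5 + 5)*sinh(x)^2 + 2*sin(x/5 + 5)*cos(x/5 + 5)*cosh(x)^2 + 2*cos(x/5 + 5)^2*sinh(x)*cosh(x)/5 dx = sin(2*x/5 + 10)*sinh(2*x)/2 + C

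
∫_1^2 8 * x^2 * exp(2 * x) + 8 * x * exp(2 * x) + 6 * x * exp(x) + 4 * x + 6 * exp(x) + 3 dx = -6*E + 9 + 8*exp(2) + 16*exp(4)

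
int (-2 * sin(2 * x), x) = 2*cos(x)^2 + C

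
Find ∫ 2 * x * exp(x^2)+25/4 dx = 25*x/4 + exp(x^2) + C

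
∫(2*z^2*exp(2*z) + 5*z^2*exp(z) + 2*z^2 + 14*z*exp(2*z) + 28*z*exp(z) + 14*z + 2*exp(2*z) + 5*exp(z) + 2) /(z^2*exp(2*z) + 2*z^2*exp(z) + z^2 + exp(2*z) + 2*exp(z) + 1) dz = ((exp(z) + 1)*(2*z + 7*log(z^2 + 1) - 4) + exp(z))/(exp(z) + 1) + C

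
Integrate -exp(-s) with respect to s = exp(-s) + C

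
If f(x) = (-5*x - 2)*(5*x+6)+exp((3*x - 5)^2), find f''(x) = 324*x^2*exp(9*x^2 - 30*x + 25) - 1080*x*exp(9*x^2 - 30*x + 25) + 918*exp(9*x^2 - 30*x + 25) - 50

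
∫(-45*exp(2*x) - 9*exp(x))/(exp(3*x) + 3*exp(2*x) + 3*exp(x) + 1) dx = (-31*exp(2*x) - 17*exp(x) - 4)/(exp(2*x) + 2*exp(x) + 1) + C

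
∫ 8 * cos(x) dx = 8*sin(x) + C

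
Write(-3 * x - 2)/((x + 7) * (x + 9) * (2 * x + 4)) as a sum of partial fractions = 25/(28*(x + 9)) - 19/(20*(x + 7)) + 2/(35*(x + 2))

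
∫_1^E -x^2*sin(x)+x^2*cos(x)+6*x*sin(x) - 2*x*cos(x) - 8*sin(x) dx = -sin(1) - cos(1) + (-2 + E)^2*(cos(E) + sin(E))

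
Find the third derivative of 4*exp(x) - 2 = 4*exp(x)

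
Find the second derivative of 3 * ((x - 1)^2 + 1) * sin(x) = -3*x^2*sin(x) + 6*x*sin(x) + 12*x*cos(x) - 12*cos(x)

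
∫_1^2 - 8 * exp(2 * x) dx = -4*exp(4) + 4*exp(2)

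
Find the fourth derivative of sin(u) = sin(u)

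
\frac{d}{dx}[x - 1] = 1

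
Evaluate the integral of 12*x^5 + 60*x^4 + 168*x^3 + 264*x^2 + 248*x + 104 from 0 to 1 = 372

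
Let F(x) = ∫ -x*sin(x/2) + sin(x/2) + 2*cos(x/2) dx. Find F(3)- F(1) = 4*cos(3/2)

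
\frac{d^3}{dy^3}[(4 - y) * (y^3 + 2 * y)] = 24 - 24*y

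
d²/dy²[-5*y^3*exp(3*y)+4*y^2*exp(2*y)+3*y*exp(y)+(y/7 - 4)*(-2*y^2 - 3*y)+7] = -45*y^3*exp(3*y) - 90*y^2*exp(3*y) + 16*y^2*exp(2*y) - 30*y*exp(3*y) + 32*y*exp(2*y) + 3*y*exp(y) - 12*y/7 + 8*exp(2*y) + 6*exp(y) + 106/7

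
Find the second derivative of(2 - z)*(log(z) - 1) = (-z - 2)/z^2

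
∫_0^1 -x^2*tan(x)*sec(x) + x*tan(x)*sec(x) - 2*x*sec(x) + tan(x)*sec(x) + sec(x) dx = -1 + sec(1)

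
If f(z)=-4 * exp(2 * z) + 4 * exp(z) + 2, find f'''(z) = -32*exp(2*z) + 4*exp(z)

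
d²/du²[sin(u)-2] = -sin(u)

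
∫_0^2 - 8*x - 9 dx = -34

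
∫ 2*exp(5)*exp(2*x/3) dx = 3*exp(2*x/3 + 5) + C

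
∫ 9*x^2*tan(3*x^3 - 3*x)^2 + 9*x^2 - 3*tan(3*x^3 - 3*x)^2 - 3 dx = tan(3*x*(x^2 - 1)) + C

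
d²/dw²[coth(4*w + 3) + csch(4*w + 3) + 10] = (32*cosh(4*w + 3) + 8*cosh(8*w + 6) + 24)/sinh(4*w + 3)^3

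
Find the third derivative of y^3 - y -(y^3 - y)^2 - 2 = -120*y^3 + 48*y + 6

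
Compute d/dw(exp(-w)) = -exp(-w)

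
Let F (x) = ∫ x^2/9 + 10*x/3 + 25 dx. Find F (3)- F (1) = 1736/27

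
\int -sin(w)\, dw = cos(w) + C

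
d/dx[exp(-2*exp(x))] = -2*exp(x - 2*exp(x))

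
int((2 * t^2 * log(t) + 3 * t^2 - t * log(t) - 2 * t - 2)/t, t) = -(log(t) + 1)*(-t^2 + t + 2) + C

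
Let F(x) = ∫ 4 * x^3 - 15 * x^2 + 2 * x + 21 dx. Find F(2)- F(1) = 4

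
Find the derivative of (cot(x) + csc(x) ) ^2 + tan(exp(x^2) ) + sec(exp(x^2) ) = 2*x*exp(x^2)*tan(exp(x^2))^2 + 2*x*exp(x^2)*tan(exp(x^2))*sec(exp(x^2)) + 2*x*exp(x^2) - 2*cot(x)^3 - 4*cot(x)^2*csc(x) - 2*cot(x)*csc(x)^2 - 2*cot(x) - 2*csc(x)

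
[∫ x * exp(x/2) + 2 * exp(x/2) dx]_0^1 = 2*exp(1/2)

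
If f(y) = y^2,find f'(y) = 2*y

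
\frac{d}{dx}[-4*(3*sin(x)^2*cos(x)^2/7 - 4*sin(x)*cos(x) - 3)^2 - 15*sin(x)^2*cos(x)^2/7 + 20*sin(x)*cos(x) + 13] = 4*(72*sin(x)^5*cos(x)/49 - 144*sin(x)^4/7 - 72*sin(x)^3*cos(x)/49 + 144*sin(x)^2/7 - 391*sin(x)*cos(x)/7 - 38)*sin(x + pi/4)*cos(x + pi/4)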